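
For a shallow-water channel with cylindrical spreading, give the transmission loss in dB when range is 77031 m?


48.87 dB


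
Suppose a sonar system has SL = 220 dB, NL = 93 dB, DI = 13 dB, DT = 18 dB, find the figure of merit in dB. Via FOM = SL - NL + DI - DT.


122 dB


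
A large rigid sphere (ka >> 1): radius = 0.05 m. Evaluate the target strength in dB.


-32.04 dB


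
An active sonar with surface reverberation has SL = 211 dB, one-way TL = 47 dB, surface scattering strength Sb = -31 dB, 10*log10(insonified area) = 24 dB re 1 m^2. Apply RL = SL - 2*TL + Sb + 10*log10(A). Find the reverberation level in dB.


RL = SL - 2*TL + Sb + 10*log10(A) = 211 - 2*47 + (-31) + 24 = 110

110 dB


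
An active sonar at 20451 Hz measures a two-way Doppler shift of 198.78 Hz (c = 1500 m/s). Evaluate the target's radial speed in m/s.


7.29 m/s


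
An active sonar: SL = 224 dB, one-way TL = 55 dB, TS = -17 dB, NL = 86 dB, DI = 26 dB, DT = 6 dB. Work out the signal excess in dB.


SE = SL - 2*TL + TS - NL + DI - DT = 224 - 2*55 + (-17) - 86 + 26 - 6 = 31

31 dB


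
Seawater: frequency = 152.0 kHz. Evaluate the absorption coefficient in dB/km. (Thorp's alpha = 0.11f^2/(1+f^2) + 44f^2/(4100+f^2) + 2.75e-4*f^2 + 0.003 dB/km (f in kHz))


43.835 dB/km


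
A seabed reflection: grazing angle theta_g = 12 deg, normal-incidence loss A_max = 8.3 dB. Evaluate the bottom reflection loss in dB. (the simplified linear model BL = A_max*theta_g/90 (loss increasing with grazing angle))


1.11 dB


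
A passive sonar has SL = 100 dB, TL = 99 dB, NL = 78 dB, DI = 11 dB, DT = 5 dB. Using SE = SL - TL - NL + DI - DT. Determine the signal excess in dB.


SE = SL - TL - NL + DI - DT = 100 - 99 - 78 + 11 - 5 = -71

-71 dB


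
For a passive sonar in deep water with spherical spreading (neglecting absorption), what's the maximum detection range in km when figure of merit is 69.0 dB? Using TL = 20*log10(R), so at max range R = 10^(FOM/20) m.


At max range FOM = TL, so 20*log10(R) = 69.0
R = 10^(69.0/20) = 2818.38 m = 2.82 km

2.82 km


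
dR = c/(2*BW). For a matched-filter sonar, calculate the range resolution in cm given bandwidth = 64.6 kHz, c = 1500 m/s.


1.16 cm


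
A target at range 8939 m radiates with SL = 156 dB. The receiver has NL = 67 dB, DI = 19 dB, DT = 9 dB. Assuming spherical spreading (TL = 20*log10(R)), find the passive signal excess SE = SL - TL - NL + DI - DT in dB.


19.97 dB


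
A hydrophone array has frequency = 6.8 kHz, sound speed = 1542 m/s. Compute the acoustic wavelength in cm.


lambda = c/f = 1542 / 6800 = 0.2268 m = 22.68 cm

22.68 cm


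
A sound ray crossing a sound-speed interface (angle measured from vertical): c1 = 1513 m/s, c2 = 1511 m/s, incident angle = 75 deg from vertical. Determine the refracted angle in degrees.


74.72 deg


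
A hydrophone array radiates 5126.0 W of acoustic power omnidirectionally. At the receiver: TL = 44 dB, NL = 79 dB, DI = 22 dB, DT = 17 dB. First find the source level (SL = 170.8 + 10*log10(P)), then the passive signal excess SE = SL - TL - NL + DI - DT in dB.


Step 1: SL = 170.8 + 10*log10(5126.0) = 207.9 dB
Step 2: SE = SL - TL - NL + DI - DT = 207.9 - 44 - 79 + 22 - 17 = 89.9

89.9 dB


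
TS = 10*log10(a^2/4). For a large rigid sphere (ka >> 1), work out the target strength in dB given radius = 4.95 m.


7.87 dB


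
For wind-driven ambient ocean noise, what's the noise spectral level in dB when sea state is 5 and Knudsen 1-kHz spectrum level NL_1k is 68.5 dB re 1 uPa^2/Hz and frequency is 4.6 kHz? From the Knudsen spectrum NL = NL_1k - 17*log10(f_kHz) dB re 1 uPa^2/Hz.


NL = NL_1k - 17*log10(f_kHz) = 68.5 - 17*log10(4.6) = 68.5 - (11.27) = 57.23

57.23 dB


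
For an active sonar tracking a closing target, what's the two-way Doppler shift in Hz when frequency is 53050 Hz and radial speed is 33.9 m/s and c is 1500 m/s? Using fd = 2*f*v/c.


fd = 2*f*v/c = 2 * 53050 * 33.9 / 1500 = 2397.86

2397.86 Hz


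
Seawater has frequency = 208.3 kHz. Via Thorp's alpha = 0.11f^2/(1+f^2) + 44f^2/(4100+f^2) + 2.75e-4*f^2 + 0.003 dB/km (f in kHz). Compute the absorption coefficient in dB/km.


52.246 dB/km


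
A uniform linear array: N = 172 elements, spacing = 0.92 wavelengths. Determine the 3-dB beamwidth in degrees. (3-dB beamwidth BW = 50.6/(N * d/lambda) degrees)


0.32 deg


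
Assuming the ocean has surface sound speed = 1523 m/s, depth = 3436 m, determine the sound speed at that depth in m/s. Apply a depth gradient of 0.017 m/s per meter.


c = 1523 + 0.017 * 3436 = 1581.412

1581.412 m/s


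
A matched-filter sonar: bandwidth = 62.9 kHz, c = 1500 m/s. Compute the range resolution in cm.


dR = c/(2*BW) = 1500 / (2 * 62.9e3) = 0.0119 m = 1.19 cm

1.19 cm


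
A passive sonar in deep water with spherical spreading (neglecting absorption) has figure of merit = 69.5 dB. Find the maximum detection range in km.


At max range FOM = TL, so 20*log10(R) = 69.5
R = 10^(69.5/20) = 2985.38 m = 2.99 km

2.99 km


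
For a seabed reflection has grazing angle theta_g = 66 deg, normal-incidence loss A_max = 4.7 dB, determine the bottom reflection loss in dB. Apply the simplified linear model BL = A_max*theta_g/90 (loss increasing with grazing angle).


BL = A_max * theta_g / 90 = 4.7 * 66 / 90 = 3.45

3.45 dB


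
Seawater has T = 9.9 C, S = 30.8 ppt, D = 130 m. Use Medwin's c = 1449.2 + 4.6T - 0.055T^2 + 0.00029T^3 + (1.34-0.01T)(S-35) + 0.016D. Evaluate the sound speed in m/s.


c = 1449.2 + 4.6*9.9 - 0.055*9.9^2 + 0.00029*9.9^3 + (1.34 - 0.01*9.9)*(30.8 - 35) + 0.016*130 = 1486.5

1486.5 m/s


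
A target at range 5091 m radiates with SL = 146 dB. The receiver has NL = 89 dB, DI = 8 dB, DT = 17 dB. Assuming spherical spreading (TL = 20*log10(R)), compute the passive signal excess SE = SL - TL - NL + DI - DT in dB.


-26.14 dB


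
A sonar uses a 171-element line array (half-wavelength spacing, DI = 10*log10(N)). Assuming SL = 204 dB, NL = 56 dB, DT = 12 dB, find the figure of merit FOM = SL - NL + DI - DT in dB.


Step 1: DI = 10*log10(171) = 22.33 dB
Step 2: FOM = SL - NL + DI - DT = 204 - 56 + 22.33 - 12 = 158.33

158.33 dB


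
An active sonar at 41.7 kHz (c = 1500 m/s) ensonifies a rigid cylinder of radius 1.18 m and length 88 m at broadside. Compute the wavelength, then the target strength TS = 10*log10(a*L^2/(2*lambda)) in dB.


Step 1: lambda = c/f = 1500/41700 = 0.03597 m
Step 2: TS = 10*log10(a*L^2/(2*lambda)) = 10*log10(1.18*88^2/(2*0.03597)) = 51.04

51.04 dB


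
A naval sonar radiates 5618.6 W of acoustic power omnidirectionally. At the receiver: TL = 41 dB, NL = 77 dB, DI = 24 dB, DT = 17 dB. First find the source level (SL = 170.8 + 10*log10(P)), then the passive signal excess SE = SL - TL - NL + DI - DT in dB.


Step 1: SL = 170.8 + 10*log10(5618.6) = 208.3 dB
Step 2: SE = SL - TL - NL + DI - DT = 208.3 - 41 - 77 + 24 - 17 = 97.3

97.3 dB


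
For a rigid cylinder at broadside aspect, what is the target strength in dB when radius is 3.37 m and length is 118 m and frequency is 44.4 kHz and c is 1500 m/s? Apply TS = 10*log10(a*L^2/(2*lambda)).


lambda = 1500/44400 = 0.03378 m
TS = 10*log10(3.37*118^2/(2*0.03378)) = 58.42

58.42 dB


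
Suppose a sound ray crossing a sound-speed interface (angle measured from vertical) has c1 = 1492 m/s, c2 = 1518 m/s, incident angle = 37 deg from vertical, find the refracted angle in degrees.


37.76 deg


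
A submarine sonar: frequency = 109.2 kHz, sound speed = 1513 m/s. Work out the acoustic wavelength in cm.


lambda = c/f = 1513 / 109200 = 0.0139 m = 1.39 cm

1.39 cm


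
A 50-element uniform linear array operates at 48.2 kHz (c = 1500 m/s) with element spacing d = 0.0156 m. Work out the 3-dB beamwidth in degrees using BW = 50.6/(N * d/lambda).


2.02 deg


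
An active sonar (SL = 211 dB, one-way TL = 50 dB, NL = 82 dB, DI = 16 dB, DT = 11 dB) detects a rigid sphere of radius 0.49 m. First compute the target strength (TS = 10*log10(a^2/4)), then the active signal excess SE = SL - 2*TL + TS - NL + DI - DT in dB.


Step 1: TS = 10*log10(0.49^2/4) = -12.22 dB
Step 2: SE = SL - 2*TL + TS - NL + DI - DT = 211 - 2*50 + (-12.22) - 82 + 16 - 11 = 21.78

21.78 dB


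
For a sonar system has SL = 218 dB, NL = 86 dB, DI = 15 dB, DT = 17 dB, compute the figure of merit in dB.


130 dB


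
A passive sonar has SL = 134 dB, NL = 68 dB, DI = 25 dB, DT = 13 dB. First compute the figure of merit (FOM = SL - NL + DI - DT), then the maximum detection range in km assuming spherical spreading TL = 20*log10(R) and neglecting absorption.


Step 1: FOM = SL - NL + DI - DT = 134 - 68 + 25 - 13 = 78 dB
Step 2: at max range FOM = TL = 20*log10(R), so R = 10^(78/20) = 7943.28 m = 7.94 km

7.94 km


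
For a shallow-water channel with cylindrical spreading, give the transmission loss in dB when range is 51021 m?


47.08 dB


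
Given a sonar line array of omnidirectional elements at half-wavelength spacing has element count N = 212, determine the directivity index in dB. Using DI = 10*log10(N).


23.26 dB


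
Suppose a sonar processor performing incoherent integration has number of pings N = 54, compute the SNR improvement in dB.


Gain = 5*log10(54) = 8.66

8.66 dB


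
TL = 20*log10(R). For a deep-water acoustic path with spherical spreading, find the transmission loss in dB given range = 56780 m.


TL = 20*log10(56780) = 95.08

95.08 dB


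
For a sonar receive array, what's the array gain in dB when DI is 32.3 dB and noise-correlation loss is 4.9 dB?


27.4 dB


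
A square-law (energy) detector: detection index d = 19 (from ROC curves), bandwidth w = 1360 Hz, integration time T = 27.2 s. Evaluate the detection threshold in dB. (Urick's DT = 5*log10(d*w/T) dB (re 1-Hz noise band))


14.89 dB


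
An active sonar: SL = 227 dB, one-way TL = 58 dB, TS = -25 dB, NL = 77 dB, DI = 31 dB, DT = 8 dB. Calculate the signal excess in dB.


32 dB


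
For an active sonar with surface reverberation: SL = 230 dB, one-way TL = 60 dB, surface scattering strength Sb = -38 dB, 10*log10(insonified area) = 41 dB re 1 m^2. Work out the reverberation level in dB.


113 dB


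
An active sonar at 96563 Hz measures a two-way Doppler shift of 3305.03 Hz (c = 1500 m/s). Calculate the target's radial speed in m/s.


25.67 m/s


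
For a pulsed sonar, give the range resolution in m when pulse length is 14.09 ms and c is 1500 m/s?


10.5675 m


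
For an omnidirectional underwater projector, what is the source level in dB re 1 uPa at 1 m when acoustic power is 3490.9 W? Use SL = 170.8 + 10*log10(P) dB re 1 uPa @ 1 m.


206.23 dB


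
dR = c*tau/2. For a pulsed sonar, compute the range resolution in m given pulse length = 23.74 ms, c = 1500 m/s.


dR = c*tau/2 = 1500 * 23.74e-3 / 2 = 17.805

17.805 m


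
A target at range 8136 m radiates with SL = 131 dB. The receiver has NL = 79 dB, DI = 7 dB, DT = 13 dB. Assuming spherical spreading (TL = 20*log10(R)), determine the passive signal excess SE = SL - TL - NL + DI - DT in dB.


Step 1: TL = 20*log10(8136) = 78.21 dB
Step 2: SE = 131 - 78.21 - 79 + 7 - 13 = -32.21

-32.21 dB


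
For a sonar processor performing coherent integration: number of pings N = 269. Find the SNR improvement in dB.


24.3 dB


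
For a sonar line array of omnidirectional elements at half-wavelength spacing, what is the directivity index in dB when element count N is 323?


DI = 10*log10(323) = 25.09

25.09 dB


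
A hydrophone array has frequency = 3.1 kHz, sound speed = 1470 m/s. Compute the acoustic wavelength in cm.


lambda = c/f = 1470 / 3100 = 0.4742 m = 47.42 cm

47.42 cm


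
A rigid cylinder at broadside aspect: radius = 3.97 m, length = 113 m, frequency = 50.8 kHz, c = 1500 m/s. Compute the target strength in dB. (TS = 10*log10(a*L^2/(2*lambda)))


lambda = 1500/50800 = 0.02953 m
TS = 10*log10(3.97*113^2/(2*0.02953)) = 59.34

59.34 dB


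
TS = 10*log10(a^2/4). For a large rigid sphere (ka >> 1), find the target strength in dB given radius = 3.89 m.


TS = 10*log10(3.89^2 / 4) = 10*log10(3.783025) = 5.78

5.78 dB


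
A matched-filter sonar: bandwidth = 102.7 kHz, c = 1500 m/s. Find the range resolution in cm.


dR = c/(2*BW) = 1500 / (2 * 102.7e3) = 0.0073 m = 0.73 cm

0.73 cm


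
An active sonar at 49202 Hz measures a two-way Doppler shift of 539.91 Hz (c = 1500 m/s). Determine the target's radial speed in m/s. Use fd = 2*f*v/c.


From fd = 2*f*v/c, v = c*fd/(2*f) = 1500 * 539.91 / (2*49202) = 8.23

8.23 m/s


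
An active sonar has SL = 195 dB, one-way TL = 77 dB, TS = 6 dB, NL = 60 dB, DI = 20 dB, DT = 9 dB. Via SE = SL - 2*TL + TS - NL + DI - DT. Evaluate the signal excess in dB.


-2 dB


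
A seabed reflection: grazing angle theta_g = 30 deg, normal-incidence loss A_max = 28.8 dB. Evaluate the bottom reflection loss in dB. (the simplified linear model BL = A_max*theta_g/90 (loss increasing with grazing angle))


BL = A_max * theta_g / 90 = 28.8 * 30 / 90 = 9.6

9.6 dB


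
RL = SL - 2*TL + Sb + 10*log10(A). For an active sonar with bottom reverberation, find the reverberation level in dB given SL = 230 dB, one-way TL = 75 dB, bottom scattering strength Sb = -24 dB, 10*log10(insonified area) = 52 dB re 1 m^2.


RL = SL - 2*TL + Sb + 10*log10(A) = 230 - 2*75 + (-24) + 52 = 108

108 dB


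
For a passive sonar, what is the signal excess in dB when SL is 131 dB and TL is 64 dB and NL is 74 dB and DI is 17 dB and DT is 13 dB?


SE = SL - TL - NL + DI - DT = 131 - 64 - 74 + 17 - 13 = -3

-3 dB


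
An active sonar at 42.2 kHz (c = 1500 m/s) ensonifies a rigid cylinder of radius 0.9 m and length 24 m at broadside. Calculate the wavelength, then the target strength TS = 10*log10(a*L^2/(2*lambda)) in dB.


Step 1: lambda = c/f = 1500/42200 = 0.03555 m
Step 2: TS = 10*log10(a*L^2/(2*lambda)) = 10*log10(0.9*24^2/(2*0.03555)) = 38.63

38.63 dB


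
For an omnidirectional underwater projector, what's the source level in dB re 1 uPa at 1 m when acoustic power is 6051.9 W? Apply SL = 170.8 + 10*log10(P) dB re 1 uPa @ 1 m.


208.62 dB


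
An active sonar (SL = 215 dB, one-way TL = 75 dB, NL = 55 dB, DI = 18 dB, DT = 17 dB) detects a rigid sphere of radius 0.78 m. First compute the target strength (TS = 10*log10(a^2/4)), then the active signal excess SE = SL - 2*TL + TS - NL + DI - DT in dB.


Step 1: TS = 10*log10(0.78^2/4) = -8.18 dB
Step 2: SE = SL - 2*TL + TS - NL + DI - DT = 215 - 2*75 + (-8.18) - 55 + 18 - 17 = 2.82

2.82 dB


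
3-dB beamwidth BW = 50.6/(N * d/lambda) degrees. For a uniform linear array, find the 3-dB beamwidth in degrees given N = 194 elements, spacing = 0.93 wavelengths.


0.28 deg


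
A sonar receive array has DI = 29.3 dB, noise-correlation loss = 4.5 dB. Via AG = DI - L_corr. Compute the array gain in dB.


AG = DI - L_corr = 29.3 - 4.5 = 24.8

24.8 dB


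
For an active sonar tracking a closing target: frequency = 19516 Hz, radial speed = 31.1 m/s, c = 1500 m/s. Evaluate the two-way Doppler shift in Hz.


fd = 2*f*v/c = 2 * 19516 * 31.1 / 1500 = 809.26

809.26 Hz


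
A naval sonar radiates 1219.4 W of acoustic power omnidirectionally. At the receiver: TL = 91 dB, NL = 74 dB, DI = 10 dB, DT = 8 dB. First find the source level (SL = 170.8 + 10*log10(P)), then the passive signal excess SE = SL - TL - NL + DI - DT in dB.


Step 1: SL = 170.8 + 10*log10(1219.4) = 201.66 dB
Step 2: SE = SL - TL - NL + DI - DT = 201.66 - 91 - 74 + 10 - 8 = 38.66

38.66 dB


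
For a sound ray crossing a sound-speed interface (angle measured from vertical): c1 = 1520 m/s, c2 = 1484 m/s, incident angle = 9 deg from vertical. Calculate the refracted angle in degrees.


sin(theta2) = (c2/c1)*sin(theta1) = (1484/1520)*sin(9 deg) = 0.15273
theta2 = arcsin(0.15273) = 8.79

8.79 deg


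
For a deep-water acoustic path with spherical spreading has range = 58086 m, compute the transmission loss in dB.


TL = 20*log10(58086) = 95.28

95.28 dB


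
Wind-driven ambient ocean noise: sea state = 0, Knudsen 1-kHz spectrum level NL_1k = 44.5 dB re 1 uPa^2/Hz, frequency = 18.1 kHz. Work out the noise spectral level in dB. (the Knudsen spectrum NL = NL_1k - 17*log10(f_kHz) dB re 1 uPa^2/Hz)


NL = NL_1k - 17*log10(f_kHz) = 44.5 - 17*log10(18.1) = 44.5 - (21.38) = 23.12

23.12 dB


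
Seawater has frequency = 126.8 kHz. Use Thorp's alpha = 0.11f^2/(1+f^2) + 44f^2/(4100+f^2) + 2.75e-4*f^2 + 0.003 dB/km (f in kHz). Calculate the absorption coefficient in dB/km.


f^2 = 16078.24
alpha = 0.11*16078.24/(1+16078.24) + 44*16078.24/(4100+16078.24) + 2.75e-4*16078.24 + 0.003 = 39.594

39.594 dB/km


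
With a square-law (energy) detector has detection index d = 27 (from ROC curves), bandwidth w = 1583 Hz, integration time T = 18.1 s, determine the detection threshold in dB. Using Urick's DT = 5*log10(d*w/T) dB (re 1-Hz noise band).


DT = 5*log10(d*w/T) = 5*log10(27 * 1583 / 18.1) = 5*log10(2361.38) = 16.87

16.87 dB


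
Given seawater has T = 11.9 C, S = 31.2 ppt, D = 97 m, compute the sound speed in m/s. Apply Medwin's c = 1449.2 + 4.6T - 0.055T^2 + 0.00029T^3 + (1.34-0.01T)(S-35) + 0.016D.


1493.55 m/s


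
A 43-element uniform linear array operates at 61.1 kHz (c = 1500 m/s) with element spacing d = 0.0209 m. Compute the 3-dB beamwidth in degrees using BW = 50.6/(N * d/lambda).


Step 1: lambda = 1500/61100 = 0.02455 m
Step 2: d/lambda = 0.0209/0.02455 = 0.8513
Step 3: BW = 50.6/(N * d/lambda) = 50.6/(43 * 0.8513) = 1.38

1.38 deg


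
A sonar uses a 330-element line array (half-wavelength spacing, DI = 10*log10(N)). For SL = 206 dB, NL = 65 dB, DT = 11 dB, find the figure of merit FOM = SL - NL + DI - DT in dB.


Step 1: DI = 10*log10(330) = 25.19 dB
Step 2: FOM = SL - NL + DI - DT = 206 - 65 + 25.19 - 11 = 155.19

155.19 dB


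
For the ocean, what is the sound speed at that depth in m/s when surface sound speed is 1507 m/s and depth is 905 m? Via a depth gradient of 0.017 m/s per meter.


c = 1507 + 0.017 * 905 = 1522.385

1522.385 m/s


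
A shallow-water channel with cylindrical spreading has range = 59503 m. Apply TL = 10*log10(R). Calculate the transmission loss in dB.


47.75 dB


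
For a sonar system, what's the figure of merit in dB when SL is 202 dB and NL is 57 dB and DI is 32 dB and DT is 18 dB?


FOM = SL - NL + DI - DT = 202 - 57 + 32 - 18 = 159

159 dB


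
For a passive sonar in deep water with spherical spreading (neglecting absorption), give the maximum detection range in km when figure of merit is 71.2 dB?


At max range FOM = TL, so 20*log10(R) = 71.2
R = 10^(71.2/20) = 3630.78 m = 3.63 km

3.63 km


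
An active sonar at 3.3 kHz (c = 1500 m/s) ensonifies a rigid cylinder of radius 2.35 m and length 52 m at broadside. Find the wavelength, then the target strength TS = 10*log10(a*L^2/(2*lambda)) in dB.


Step 1: lambda = c/f = 1500/3300 = 0.45455 m
Step 2: TS = 10*log10(a*L^2/(2*lambda)) = 10*log10(2.35*52^2/(2*0.45455)) = 38.44

38.44 dB


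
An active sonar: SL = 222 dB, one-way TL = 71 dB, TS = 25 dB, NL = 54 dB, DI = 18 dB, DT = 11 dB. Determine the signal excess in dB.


SE = SL - 2*TL + TS - NL + DI - DT = 222 - 2*71 + (25) - 54 + 18 - 11 = 58

58 dB


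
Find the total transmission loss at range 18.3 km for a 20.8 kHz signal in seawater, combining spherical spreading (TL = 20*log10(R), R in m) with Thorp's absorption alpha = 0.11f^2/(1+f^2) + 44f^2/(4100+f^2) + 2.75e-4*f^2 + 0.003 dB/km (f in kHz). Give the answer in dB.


Step 1 (Thorp): alpha = 0.11*432.64/(1+432.64) + 44*432.64/(4100+432.64) + 2.75e-4*432.64 + 0.003 = 4.4315 dB/km
Step 2: TL_spread = 20*log10(18300) = 85.25 dB
Step 3: TL_abs = alpha*R = 4.4315 * 18.3 = 81.1 dB
Step 4: TL_total = 85.25 + 81.1 = 166.35

166.35 dB


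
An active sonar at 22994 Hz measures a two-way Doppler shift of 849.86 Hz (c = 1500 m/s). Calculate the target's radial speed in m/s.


27.72 m/s


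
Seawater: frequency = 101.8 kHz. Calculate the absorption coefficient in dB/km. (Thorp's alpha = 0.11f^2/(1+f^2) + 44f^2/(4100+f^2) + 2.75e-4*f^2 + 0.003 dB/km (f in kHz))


34.49 dB/km


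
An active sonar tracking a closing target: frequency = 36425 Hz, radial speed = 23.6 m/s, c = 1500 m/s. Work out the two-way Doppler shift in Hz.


1146.17 Hz


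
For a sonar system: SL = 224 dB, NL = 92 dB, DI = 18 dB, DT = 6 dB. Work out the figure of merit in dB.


FOM = SL - NL + DI - DT = 224 - 92 + 18 - 6 = 144

144 dB


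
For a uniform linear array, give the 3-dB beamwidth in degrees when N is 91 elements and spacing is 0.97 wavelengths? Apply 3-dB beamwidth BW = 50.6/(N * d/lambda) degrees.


BW = 50.6 / (91 * 0.97) = 50.6 / 88.27 = 0.57

0.57 deg


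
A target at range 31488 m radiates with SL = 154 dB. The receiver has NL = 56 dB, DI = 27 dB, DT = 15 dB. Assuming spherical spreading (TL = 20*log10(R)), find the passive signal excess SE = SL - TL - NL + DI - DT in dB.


Step 1: TL = 20*log10(31488) = 89.96 dB
Step 2: SE = 154 - 89.96 - 56 + 27 - 15 = 20.04

20.04 dB


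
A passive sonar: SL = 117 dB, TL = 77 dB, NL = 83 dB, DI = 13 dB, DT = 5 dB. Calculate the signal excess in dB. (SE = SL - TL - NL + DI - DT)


SE = SL - TL - NL + DI - DT = 117 - 77 - 83 + 13 - 5 = -35

-35 dB


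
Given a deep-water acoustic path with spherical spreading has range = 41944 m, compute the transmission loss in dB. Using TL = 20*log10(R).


TL = 20*log10(41944) = 92.45

92.45 dB


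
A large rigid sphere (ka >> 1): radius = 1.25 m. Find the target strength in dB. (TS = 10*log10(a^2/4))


-4.08 dB


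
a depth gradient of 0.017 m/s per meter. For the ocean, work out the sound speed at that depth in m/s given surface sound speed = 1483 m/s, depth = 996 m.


c = 1483 + 0.017 * 996 = 1499.932

1499.932 m/s


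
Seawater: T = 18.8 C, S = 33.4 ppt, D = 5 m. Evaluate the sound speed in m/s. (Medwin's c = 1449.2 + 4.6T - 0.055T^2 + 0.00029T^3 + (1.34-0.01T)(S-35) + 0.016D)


c = 1449.2 + 4.6*18.8 - 0.055*18.8^2 + 0.00029*18.8^3 + (1.34 - 0.01*18.8)*(33.4 - 35) + 0.016*5 = 1516.4

1516.4 m/s


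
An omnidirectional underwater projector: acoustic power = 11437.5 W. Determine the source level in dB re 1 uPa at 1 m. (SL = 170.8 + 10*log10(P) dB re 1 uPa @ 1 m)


211.38 dB


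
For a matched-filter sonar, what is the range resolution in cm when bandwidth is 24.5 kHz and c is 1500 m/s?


dR = c/(2*BW) = 1500 / (2 * 24.5e3) = 0.0306 m = 3.06 cm

3.06 cm


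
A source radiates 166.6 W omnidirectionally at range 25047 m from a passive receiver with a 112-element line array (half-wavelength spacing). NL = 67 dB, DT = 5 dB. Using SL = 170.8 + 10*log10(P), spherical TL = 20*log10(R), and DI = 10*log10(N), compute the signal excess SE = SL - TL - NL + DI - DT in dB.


Step 1: SL = 170.8 + 10*log10(166.6) = 193.02 dB
Step 2: TL = 20*log10(25047) = 87.98 dB
Step 3: DI = 10*log10(112) = 20.49 dB
Step 4: SE = SL - TL - NL + DI - DT = 193.02 - 87.98 - 67 + 20.49 - 5 = 53.53

53.53 dB


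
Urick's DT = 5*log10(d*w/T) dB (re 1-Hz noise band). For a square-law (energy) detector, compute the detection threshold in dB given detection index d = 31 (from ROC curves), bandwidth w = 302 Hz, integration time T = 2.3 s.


DT = 5*log10(d*w/T) = 5*log10(31 * 302 / 2.3) = 5*log10(4070.43) = 18.05

18.05 dB


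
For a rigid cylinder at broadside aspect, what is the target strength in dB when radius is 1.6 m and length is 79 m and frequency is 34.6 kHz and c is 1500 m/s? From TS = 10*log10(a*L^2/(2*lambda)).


lambda = 1500/34600 = 0.04335 m
TS = 10*log10(1.6*79^2/(2*0.04335)) = 50.61

50.61 dB


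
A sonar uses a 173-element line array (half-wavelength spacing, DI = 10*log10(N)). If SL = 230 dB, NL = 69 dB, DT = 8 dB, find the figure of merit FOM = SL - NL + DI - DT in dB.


Step 1: DI = 10*log10(173) = 22.38 dB
Step 2: FOM = SL - NL + DI - DT = 230 - 69 + 22.38 - 8 = 175.38

175.38 dB


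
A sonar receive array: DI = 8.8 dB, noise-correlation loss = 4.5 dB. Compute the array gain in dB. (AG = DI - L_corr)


AG = DI - L_corr = 8.8 - 4.5 = 4.3

4.3 dB


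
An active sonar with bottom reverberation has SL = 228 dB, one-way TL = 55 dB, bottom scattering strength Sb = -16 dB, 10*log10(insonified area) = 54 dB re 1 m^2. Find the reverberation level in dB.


156 dB


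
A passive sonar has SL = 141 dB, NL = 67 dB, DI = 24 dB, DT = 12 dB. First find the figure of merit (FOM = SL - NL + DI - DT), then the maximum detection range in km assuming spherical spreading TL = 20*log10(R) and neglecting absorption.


Step 1: FOM = SL - NL + DI - DT = 141 - 67 + 24 - 12 = 86 dB
Step 2: at max range FOM = TL = 20*log10(R), so R = 10^(86/20) = 19952.62 m = 19.95 km

19.95 km


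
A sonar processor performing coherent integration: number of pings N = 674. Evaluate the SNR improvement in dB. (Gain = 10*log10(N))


Gain = 10*log10(674) = 28.29

28.29 dB


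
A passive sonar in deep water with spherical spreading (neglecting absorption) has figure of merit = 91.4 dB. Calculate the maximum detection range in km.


At max range FOM = TL, so 20*log10(R) = 91.4
R = 10^(91.4/20) = 37153.52 m = 37.15 km

37.15 km


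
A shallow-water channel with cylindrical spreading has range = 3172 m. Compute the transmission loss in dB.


TL = 10*log10(3172) = 35.01

35.01 dB


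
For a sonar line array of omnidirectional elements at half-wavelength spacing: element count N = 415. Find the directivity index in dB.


26.18 dB


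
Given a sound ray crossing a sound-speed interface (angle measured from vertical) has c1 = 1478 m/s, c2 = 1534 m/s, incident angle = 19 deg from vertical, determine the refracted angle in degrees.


sin(theta2) = (c2/c1)*sin(theta1) = (1534/1478)*sin(19 deg) = 0.3379
theta2 = arcsin(0.3379) = 19.75

19.75 deg


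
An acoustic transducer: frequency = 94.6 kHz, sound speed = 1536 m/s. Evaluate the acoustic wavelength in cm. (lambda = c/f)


1.62 cm


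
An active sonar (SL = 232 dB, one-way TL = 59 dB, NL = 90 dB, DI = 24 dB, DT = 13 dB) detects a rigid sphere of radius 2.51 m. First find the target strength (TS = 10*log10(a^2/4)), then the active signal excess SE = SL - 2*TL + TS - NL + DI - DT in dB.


Step 1: TS = 10*log10(2.51^2/4) = 1.97 dB
Step 2: SE = SL - 2*TL + TS - NL + DI - DT = 232 - 2*59 + (1.97) - 90 + 24 - 13 = 36.97

36.97 dB


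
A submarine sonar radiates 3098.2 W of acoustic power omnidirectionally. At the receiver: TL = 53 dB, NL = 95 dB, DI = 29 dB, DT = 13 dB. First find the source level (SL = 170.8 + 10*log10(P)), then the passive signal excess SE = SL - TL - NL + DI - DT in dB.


Step 1: SL = 170.8 + 10*log10(3098.2) = 205.71 dB
Step 2: SE = SL - TL - NL + DI - DT = 205.71 - 53 - 95 + 29 - 13 = 73.71

73.71 dB


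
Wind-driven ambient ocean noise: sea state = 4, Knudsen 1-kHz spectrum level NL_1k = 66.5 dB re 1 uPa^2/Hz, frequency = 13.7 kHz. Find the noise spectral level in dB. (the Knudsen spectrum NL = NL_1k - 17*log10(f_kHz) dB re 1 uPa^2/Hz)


47.18 dB


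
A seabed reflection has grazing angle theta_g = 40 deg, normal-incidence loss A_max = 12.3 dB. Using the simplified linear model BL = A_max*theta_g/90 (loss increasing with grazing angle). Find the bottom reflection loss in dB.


5.47 dB


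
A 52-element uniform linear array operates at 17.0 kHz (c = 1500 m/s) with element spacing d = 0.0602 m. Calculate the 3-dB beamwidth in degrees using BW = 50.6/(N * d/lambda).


Step 1: lambda = 1500/17000 = 0.08824 m
Step 2: d/lambda = 0.0602/0.08824 = 0.6822
Step 3: BW = 50.6/(N * d/lambda) = 50.6/(52 * 0.6822) = 1.43

1.43 deg


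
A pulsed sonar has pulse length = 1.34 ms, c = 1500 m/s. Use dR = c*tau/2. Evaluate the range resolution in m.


dR = c*tau/2 = 1500 * 1.34e-3 / 2 = 1.005

1.005 m


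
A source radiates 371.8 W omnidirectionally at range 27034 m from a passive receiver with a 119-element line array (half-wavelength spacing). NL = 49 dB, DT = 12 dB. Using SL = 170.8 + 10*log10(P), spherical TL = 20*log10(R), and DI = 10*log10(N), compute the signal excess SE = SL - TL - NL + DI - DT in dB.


67.62 dB


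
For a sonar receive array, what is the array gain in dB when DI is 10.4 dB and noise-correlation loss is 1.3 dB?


AG = DI - L_corr = 10.4 - 1.3 = 9.1

9.1 dB


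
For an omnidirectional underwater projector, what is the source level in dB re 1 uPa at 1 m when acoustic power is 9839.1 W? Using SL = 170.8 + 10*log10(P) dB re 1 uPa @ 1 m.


SL = 170.8 + 10*log10(9839.1) = 170.8 + 39.93 = 210.73

210.73 dB


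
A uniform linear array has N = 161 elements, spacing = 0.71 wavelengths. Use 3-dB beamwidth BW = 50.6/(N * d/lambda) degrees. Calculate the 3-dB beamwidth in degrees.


BW = 50.6 / (161 * 0.71) = 50.6 / 114.31 = 0.44

0.44 deg


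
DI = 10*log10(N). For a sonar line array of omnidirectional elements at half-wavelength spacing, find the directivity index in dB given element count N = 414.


DI = 10*log10(414) = 26.17

26.17 dB


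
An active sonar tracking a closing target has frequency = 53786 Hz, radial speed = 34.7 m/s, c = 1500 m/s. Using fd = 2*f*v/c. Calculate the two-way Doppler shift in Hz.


fd = 2*f*v/c = 2 * 53786 * 34.7 / 1500 = 2488.5

2488.5 Hz


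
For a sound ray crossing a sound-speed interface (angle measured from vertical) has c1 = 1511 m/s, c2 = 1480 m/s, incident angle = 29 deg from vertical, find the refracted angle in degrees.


sin(theta2) = (c2/c1)*sin(theta1) = (1480/1511)*sin(29 deg) = 0.47486
theta2 = arcsin(0.47486) = 28.35

28.35 deg


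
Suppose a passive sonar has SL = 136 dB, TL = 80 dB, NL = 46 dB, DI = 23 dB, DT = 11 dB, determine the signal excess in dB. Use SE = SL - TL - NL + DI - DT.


SE = SL - TL - NL + DI - DT = 136 - 80 - 46 + 23 - 11 = 22

22 dB


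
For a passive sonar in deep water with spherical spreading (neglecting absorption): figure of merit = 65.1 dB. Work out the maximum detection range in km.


1.8 km


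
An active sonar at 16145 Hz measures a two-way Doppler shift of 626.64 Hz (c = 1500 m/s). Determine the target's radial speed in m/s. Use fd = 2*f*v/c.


From fd = 2*f*v/c, v = c*fd/(2*f) = 1500 * 626.64 / (2*16145) = 29.11

29.11 m/s


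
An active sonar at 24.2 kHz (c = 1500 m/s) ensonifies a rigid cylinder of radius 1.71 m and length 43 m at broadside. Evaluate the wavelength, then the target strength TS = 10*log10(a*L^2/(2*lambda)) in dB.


Step 1: lambda = c/f = 1500/24200 = 0.06198 m
Step 2: TS = 10*log10(a*L^2/(2*lambda)) = 10*log10(1.71*43^2/(2*0.06198)) = 44.07

44.07 dB


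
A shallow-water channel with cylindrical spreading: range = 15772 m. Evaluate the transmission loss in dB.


41.98 dB


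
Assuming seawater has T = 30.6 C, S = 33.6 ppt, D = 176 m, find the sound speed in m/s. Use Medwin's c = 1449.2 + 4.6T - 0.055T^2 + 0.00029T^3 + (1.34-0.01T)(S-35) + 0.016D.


c = 1449.2 + 4.6*30.6 - 0.055*30.6^2 + 0.00029*30.6^3 + (1.34 - 0.01*30.6)*(33.6 - 35) + 0.016*176 = 1548.14

1548.14 m/s


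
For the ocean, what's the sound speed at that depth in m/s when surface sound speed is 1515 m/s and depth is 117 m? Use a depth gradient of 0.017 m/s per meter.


c = 1515 + 0.017 * 117 = 1516.989

1516.989 m/s


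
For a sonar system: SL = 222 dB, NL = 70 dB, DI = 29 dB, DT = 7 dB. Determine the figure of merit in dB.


FOM = SL - NL + DI - DT = 222 - 70 + 29 - 7 = 174

174 dB


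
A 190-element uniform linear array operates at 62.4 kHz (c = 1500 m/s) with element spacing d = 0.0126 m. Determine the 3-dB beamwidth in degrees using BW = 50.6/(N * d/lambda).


Step 1: lambda = 1500/62400 = 0.02404 m
Step 2: d/lambda = 0.0126/0.02404 = 0.5241
Step 3: BW = 50.6/(N * d/lambda) = 50.6/(190 * 0.5241) = 0.51

0.51 deg


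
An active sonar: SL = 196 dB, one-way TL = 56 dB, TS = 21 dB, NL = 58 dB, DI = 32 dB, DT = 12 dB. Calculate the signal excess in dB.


67 dB


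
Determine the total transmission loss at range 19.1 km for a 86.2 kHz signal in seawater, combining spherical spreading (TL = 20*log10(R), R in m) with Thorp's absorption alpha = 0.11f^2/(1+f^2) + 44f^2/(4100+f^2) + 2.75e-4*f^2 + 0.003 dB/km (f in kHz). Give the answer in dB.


Step 1 (Thorp): alpha = 0.11*7430.44/(1+7430.44) + 44*7430.44/(4100+7430.44) + 2.75e-4*7430.44 + 0.003 = 30.5108 dB/km
Step 2: TL_spread = 20*log10(19100) = 85.62 dB
Step 3: TL_abs = alpha*R = 30.5108 * 19.1 = 582.76 dB
Step 4: TL_total = 85.62 + 582.76 = 668.38

668.38 dB


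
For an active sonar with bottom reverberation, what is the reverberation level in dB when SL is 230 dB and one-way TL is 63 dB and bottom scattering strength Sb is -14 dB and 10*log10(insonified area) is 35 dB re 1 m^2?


RL = SL - 2*TL + Sb + 10*log10(A) = 230 - 2*63 + (-14) + 35 = 125

125 dB


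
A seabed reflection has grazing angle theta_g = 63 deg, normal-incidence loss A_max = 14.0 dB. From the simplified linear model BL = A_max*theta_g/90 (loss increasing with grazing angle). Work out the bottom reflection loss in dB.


BL = A_max * theta_g / 90 = 14.0 * 63 / 90 = 9.8

9.8 dB


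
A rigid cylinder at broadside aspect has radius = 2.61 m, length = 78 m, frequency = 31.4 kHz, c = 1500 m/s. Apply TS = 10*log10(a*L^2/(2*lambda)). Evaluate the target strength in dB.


lambda = 1500/31400 = 0.04777 m
TS = 10*log10(2.61*78^2/(2*0.04777)) = 52.21

52.21 dB


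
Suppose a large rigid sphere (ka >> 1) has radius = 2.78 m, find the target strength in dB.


TS = 10*log10(2.78^2 / 4) = 10*log10(1.9321) = 2.86

2.86 dB


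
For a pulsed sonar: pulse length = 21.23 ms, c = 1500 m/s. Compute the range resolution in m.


dR = c*tau/2 = 1500 * 21.23e-3 / 2 = 15.9225

15.9225 m


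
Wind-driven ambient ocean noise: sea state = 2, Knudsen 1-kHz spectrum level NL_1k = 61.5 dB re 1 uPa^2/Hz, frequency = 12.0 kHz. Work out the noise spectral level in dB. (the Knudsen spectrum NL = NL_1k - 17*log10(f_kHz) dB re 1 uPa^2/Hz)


43.15 dB


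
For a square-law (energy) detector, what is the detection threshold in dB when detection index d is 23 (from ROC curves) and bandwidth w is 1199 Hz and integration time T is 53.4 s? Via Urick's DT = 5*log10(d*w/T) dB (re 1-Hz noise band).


13.57 dB


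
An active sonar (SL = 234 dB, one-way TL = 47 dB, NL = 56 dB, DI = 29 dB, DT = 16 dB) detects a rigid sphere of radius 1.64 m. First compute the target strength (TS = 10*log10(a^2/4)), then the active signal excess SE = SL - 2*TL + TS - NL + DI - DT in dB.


Step 1: TS = 10*log10(1.64^2/4) = -1.72 dB
Step 2: SE = SL - 2*TL + TS - NL + DI - DT = 234 - 2*47 + (-1.72) - 56 + 29 - 16 = 95.28

95.28 dB


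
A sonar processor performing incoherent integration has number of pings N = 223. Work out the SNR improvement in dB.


Gain = 5*log10(223) = 11.74

11.74 dB


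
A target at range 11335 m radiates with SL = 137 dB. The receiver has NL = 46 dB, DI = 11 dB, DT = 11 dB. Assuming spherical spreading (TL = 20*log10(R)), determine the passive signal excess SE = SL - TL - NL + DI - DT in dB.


9.91 dB


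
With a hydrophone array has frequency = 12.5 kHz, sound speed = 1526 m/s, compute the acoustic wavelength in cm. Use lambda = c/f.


lambda = c/f = 1526 / 12500 = 0.1221 m = 12.21 cm

12.21 cm


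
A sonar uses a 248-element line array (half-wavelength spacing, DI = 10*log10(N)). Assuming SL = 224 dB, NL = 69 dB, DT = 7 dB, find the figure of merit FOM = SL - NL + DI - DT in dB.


Step 1: DI = 10*log10(248) = 23.94 dB
Step 2: FOM = SL - NL + DI - DT = 224 - 69 + 23.94 - 7 = 171.94

171.94 dB


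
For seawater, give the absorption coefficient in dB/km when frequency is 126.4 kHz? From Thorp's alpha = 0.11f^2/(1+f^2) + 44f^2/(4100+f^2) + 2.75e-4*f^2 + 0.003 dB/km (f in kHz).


f^2 = 15976.96
alpha = 0.11*15976.96/(1+15976.96) + 44*15976.96/(4100+15976.96) + 2.75e-4*15976.96 + 0.003 = 39.521

39.521 dB/km


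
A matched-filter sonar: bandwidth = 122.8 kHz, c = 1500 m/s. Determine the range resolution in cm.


0.61 cm


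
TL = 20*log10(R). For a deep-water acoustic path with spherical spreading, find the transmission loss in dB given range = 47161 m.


93.47 dB


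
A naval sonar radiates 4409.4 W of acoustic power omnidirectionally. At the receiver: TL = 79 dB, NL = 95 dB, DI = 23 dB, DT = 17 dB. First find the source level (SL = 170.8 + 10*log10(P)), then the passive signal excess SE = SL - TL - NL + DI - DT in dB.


Step 1: SL = 170.8 + 10*log10(4409.4) = 207.24 dB
Step 2: SE = SL - TL - NL + DI - DT = 207.24 - 79 - 95 + 23 - 17 = 39.24

39.24 dB


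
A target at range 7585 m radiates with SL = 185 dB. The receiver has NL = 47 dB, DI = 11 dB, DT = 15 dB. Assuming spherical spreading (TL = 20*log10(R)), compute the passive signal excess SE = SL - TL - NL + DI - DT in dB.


56.4 dB


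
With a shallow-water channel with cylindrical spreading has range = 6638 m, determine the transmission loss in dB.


TL = 10*log10(6638) = 38.22

38.22 dB


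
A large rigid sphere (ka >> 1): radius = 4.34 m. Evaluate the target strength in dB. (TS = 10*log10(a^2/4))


TS = 10*log10(4.34^2 / 4) = 10*log10(4.7089) = 6.73

6.73 dB


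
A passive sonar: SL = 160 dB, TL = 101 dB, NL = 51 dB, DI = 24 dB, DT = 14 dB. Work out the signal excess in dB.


SE = SL - TL - NL + DI - DT = 160 - 101 - 51 + 24 - 14 = 18

18 dB


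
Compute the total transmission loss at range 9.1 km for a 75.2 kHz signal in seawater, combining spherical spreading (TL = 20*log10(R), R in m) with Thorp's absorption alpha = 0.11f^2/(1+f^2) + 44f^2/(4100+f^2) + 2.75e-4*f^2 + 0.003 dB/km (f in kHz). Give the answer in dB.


Step 1 (Thorp): alpha = 0.11*5655.04/(1+5655.04) + 44*5655.04/(4100+5655.04) + 2.75e-4*5655.04 + 0.003 = 27.1751 dB/km
Step 2: TL_spread = 20*log10(9100) = 79.18 dB
Step 3: TL_abs = alpha*R = 27.1751 * 9.1 = 247.29 dB
Step 4: TL_total = 79.18 + 247.29 = 326.47

326.47 dB


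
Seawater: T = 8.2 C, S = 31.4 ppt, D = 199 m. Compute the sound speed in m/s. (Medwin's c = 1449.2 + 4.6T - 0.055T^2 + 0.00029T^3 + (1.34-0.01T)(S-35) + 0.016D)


c = 1449.2 + 4.6*8.2 - 0.055*8.2^2 + 0.00029*8.2^3 + (1.34 - 0.01*8.2)*(31.4 - 35) + 0.016*199 = 1482.04

1482.04 m/s


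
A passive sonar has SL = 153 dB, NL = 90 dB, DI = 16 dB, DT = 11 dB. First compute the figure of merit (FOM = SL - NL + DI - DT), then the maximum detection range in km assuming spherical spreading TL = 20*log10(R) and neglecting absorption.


Step 1: FOM = SL - NL + DI - DT = 153 - 90 + 16 - 11 = 68 dB
Step 2: at max range FOM = TL = 20*log10(R), so R = 10^(68/20) = 2511.89 m = 2.51 km

2.51 km


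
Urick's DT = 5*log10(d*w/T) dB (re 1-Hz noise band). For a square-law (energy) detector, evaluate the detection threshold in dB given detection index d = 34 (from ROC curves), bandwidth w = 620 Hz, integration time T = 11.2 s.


16.37 dB


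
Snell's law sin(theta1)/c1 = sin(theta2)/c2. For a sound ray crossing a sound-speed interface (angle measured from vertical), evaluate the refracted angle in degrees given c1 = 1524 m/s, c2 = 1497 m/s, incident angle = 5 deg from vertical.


sin(theta2) = (c2/c1)*sin(theta1) = (1497/1524)*sin(5 deg) = 0.08561
theta2 = arcsin(0.08561) = 4.91

4.91 deg


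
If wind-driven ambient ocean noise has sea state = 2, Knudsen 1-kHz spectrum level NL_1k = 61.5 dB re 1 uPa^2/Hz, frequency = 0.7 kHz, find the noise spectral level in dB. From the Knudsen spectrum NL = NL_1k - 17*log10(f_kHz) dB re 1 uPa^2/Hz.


64.13 dB


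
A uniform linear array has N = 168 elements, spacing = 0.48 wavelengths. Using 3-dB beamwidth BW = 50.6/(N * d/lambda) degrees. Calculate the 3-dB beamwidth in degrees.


0.63 deg


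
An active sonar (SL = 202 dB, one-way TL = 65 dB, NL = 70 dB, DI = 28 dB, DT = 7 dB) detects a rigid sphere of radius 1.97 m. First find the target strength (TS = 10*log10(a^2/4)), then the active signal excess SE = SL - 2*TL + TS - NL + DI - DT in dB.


Step 1: TS = 10*log10(1.97^2/4) = -0.13 dB
Step 2: SE = SL - 2*TL + TS - NL + DI - DT = 202 - 2*65 + (-0.13) - 70 + 28 - 7 = 22.87

22.87 dB
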